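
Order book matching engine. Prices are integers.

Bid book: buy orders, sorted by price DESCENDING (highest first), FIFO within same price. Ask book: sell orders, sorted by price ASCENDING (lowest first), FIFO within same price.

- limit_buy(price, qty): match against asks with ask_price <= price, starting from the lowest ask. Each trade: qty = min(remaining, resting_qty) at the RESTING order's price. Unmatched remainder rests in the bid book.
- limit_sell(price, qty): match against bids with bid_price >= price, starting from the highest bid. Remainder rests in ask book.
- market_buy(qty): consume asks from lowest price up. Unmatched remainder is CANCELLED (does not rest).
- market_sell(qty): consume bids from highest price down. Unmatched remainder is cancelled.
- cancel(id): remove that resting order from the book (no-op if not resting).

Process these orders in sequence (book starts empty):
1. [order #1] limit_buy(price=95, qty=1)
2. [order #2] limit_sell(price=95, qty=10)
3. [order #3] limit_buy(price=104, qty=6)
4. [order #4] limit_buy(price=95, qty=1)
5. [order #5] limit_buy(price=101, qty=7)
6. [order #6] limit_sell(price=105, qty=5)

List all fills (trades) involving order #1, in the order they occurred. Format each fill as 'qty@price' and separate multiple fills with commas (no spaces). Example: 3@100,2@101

Answer: 1@95

Derivation:
After op 1 [order #1] limit_buy(price=95, qty=1): fills=none; bids=[#1:1@95] asks=[-]
After op 2 [order #2] limit_sell(price=95, qty=10): fills=#1x#2:1@95; bids=[-] asks=[#2:9@95]
After op 3 [order #3] limit_buy(price=104, qty=6): fills=#3x#2:6@95; bids=[-] asks=[#2:3@95]
After op 4 [order #4] limit_buy(price=95, qty=1): fills=#4x#2:1@95; bids=[-] asks=[#2:2@95]
After op 5 [order #5] limit_buy(price=101, qty=7): fills=#5x#2:2@95; bids=[#5:5@101] asks=[-]
After op 6 [order #6] limit_sell(price=105, qty=5): fills=none; bids=[#5:5@101] asks=[#6:5@105]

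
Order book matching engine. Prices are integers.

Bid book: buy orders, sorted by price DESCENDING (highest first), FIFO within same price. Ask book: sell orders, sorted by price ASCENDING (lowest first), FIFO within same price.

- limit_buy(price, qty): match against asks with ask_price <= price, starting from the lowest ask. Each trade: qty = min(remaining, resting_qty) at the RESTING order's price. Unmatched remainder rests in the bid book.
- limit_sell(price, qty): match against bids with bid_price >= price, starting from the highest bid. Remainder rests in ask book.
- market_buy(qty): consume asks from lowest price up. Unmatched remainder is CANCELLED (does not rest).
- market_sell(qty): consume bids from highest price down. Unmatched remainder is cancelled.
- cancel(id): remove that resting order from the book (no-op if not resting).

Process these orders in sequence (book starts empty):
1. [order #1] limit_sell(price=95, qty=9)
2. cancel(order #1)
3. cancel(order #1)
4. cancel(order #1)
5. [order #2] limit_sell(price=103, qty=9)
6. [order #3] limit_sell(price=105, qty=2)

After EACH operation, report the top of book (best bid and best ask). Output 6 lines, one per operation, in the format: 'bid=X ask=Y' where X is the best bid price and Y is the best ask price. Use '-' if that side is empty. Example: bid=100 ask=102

After op 1 [order #1] limit_sell(price=95, qty=9): fills=none; bids=[-] asks=[#1:9@95]
After op 2 cancel(order #1): fills=none; bids=[-] asks=[-]
After op 3 cancel(order #1): fills=none; bids=[-] asks=[-]
After op 4 cancel(order #1): fills=none; bids=[-] asks=[-]
After op 5 [order #2] limit_sell(price=103, qty=9): fills=none; bids=[-] asks=[#2:9@103]
After op 6 [order #3] limit_sell(price=105, qty=2): fills=none; bids=[-] asks=[#2:9@103 #3:2@105]

Answer: bid=- ask=95
bid=- ask=-
bid=- ask=-
bid=- ask=-
bid=- ask=103
bid=- ask=103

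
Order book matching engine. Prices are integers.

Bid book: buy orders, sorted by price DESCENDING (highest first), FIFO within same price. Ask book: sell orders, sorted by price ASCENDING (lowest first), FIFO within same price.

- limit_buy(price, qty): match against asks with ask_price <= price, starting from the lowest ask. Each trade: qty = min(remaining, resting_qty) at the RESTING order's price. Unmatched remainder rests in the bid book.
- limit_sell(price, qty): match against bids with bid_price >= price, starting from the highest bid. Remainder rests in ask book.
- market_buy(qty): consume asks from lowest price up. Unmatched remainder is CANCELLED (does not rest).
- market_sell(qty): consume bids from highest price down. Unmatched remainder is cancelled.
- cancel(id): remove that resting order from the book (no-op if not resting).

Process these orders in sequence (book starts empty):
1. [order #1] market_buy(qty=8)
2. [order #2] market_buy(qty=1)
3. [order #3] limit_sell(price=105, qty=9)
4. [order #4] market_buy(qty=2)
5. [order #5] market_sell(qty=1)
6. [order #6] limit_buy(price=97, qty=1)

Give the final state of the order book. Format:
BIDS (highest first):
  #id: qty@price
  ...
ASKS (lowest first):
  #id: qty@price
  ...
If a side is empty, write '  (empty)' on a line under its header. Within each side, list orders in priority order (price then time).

After op 1 [order #1] market_buy(qty=8): fills=none; bids=[-] asks=[-]
After op 2 [order #2] market_buy(qty=1): fills=none; bids=[-] asks=[-]
After op 3 [order #3] limit_sell(price=105, qty=9): fills=none; bids=[-] asks=[#3:9@105]
After op 4 [order #4] market_buy(qty=2): fills=#4x#3:2@105; bids=[-] asks=[#3:7@105]
After op 5 [order #5] market_sell(qty=1): fills=none; bids=[-] asks=[#3:7@105]
After op 6 [order #6] limit_buy(price=97, qty=1): fills=none; bids=[#6:1@97] asks=[#3:7@105]

Answer: BIDS (highest first):
  #6: 1@97
ASKS (lowest first):
  #3: 7@105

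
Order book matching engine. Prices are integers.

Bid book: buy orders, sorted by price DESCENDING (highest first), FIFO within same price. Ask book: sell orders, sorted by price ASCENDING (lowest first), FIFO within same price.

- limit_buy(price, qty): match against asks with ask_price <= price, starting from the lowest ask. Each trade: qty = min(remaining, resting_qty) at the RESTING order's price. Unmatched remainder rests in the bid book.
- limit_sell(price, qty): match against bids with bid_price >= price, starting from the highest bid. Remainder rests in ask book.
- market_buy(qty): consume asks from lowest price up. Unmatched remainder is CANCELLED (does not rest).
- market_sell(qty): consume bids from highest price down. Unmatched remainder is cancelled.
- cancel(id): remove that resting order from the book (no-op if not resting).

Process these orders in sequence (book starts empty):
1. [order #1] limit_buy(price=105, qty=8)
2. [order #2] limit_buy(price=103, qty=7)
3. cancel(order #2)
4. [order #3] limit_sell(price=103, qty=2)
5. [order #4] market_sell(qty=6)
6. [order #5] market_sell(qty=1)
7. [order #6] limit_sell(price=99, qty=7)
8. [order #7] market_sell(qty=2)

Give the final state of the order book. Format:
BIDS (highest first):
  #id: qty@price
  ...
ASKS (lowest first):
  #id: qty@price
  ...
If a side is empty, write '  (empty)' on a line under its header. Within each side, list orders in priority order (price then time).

After op 1 [order #1] limit_buy(price=105, qty=8): fills=none; bids=[#1:8@105] asks=[-]
After op 2 [order #2] limit_buy(price=103, qty=7): fills=none; bids=[#1:8@105 #2:7@103] asks=[-]
After op 3 cancel(order #2): fills=none; bids=[#1:8@105] asks=[-]
After op 4 [order #3] limit_sell(price=103, qty=2): fills=#1x#3:2@105; bids=[#1:6@105] asks=[-]
After op 5 [order #4] market_sell(qty=6): fills=#1x#4:6@105; bids=[-] asks=[-]
After op 6 [order #5] market_sell(qty=1): fills=none; bids=[-] asks=[-]
After op 7 [order #6] limit_sell(price=99, qty=7): fills=none; bids=[-] asks=[#6:7@99]
After op 8 [order #7] market_sell(qty=2): fills=none; bids=[-] asks=[#6:7@99]

Answer: BIDS (highest first):
  (empty)
ASKS (lowest first):
  #6: 7@99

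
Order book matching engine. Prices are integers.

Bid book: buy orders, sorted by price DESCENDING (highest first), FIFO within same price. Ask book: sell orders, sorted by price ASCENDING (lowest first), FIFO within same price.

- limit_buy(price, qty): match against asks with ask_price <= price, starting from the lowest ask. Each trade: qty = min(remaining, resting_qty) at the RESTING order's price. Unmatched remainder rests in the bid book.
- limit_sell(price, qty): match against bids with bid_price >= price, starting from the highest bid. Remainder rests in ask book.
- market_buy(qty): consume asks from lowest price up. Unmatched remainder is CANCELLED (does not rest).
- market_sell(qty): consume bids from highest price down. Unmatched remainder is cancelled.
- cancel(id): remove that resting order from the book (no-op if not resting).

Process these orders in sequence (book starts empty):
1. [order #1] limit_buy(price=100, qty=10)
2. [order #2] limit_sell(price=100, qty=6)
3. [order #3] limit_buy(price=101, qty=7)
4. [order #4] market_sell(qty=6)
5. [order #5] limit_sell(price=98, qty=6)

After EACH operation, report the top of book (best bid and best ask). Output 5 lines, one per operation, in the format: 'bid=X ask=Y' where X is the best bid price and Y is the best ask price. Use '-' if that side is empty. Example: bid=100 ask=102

Answer: bid=100 ask=-
bid=100 ask=-
bid=101 ask=-
bid=101 ask=-
bid=- ask=98

Derivation:
After op 1 [order #1] limit_buy(price=100, qty=10): fills=none; bids=[#1:10@100] asks=[-]
After op 2 [order #2] limit_sell(price=100, qty=6): fills=#1x#2:6@100; bids=[#1:4@100] asks=[-]
After op 3 [order #3] limit_buy(price=101, qty=7): fills=none; bids=[#3:7@101 #1:4@100] asks=[-]
After op 4 [order #4] market_sell(qty=6): fills=#3x#4:6@101; bids=[#3:1@101 #1:4@100] asks=[-]
After op 5 [order #5] limit_sell(price=98, qty=6): fills=#3x#5:1@101 #1x#5:4@100; bids=[-] asks=[#5:1@98]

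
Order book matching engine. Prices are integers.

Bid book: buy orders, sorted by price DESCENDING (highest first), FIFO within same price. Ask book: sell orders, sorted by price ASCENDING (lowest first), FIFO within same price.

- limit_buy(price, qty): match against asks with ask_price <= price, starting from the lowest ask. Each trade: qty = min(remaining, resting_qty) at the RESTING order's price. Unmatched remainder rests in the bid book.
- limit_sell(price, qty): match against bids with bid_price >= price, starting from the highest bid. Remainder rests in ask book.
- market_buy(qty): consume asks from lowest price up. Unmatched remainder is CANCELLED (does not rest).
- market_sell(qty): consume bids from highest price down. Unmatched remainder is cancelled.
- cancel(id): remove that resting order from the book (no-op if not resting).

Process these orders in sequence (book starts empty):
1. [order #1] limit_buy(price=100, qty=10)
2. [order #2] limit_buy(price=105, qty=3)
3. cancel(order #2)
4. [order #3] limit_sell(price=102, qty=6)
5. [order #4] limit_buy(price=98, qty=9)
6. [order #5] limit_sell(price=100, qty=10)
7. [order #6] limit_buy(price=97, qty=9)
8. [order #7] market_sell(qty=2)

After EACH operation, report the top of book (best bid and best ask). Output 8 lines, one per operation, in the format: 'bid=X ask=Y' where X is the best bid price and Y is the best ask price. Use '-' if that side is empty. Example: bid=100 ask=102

Answer: bid=100 ask=-
bid=105 ask=-
bid=100 ask=-
bid=100 ask=102
bid=100 ask=102
bid=98 ask=102
bid=98 ask=102
bid=98 ask=102

Derivation:
After op 1 [order #1] limit_buy(price=100, qty=10): fills=none; bids=[#1:10@100] asks=[-]
After op 2 [order #2] limit_buy(price=105, qty=3): fills=none; bids=[#2:3@105 #1:10@100] asks=[-]
After op 3 cancel(order #2): fills=none; bids=[#1:10@100] asks=[-]
After op 4 [order #3] limit_sell(price=102, qty=6): fills=none; bids=[#1:10@100] asks=[#3:6@102]
After op 5 [order #4] limit_buy(price=98, qty=9): fills=none; bids=[#1:10@100 #4:9@98] asks=[#3:6@102]
After op 6 [order #5] limit_sell(price=100, qty=10): fills=#1x#5:10@100; bids=[#4:9@98] asks=[#3:6@102]
After op 7 [order #6] limit_buy(price=97, qty=9): fills=none; bids=[#4:9@98 #6:9@97] asks=[#3:6@102]
After op 8 [order #7] market_sell(qty=2): fills=#4x#7:2@98; bids=[#4:7@98 #6:9@97] asks=[#3:6@102]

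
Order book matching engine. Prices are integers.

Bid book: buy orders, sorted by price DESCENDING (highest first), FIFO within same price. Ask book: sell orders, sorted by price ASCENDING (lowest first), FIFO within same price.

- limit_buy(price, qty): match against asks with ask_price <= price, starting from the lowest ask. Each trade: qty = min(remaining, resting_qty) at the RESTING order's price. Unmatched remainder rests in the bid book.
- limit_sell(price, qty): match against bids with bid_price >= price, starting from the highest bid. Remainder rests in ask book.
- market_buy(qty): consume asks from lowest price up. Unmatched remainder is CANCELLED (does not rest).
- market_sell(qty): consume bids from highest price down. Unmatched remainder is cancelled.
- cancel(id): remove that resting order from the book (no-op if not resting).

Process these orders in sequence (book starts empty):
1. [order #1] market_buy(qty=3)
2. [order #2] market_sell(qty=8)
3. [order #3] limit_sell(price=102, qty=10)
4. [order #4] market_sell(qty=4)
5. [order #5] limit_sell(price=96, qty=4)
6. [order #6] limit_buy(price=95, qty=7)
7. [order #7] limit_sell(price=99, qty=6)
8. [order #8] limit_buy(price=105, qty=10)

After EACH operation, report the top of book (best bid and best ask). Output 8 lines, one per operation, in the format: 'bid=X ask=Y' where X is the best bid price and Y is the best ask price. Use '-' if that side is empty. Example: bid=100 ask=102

Answer: bid=- ask=-
bid=- ask=-
bid=- ask=102
bid=- ask=102
bid=- ask=96
bid=95 ask=96
bid=95 ask=96
bid=95 ask=102

Derivation:
After op 1 [order #1] market_buy(qty=3): fills=none; bids=[-] asks=[-]
After op 2 [order #2] market_sell(qty=8): fills=none; bids=[-] asks=[-]
After op 3 [order #3] limit_sell(price=102, qty=10): fills=none; bids=[-] asks=[#3:10@102]
After op 4 [order #4] market_sell(qty=4): fills=none; bids=[-] asks=[#3:10@102]
After op 5 [order #5] limit_sell(price=96, qty=4): fills=none; bids=[-] asks=[#5:4@96 #3:10@102]
After op 6 [order #6] limit_buy(price=95, qty=7): fills=none; bids=[#6:7@95] asks=[#5:4@96 #3:10@102]
After op 7 [order #7] limit_sell(price=99, qty=6): fills=none; bids=[#6:7@95] asks=[#5:4@96 #7:6@99 #3:10@102]
After op 8 [order #8] limit_buy(price=105, qty=10): fills=#8x#5:4@96 #8x#7:6@99; bids=[#6:7@95] asks=[#3:10@102]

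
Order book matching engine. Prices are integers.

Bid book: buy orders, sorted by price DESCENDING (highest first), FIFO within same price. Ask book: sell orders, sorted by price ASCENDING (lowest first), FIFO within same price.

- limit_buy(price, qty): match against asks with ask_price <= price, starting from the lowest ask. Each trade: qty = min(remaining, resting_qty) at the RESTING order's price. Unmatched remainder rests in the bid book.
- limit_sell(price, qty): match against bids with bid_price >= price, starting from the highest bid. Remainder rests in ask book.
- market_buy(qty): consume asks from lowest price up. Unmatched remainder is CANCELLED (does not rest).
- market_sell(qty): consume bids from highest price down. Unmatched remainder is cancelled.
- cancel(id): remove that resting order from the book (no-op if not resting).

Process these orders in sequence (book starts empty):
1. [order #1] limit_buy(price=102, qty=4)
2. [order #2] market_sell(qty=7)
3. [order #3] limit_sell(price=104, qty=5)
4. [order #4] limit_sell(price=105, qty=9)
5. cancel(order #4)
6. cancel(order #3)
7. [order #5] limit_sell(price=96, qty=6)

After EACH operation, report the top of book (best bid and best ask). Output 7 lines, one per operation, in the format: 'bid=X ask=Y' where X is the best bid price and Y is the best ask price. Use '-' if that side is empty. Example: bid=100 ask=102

Answer: bid=102 ask=-
bid=- ask=-
bid=- ask=104
bid=- ask=104
bid=- ask=104
bid=- ask=-
bid=- ask=96

Derivation:
After op 1 [order #1] limit_buy(price=102, qty=4): fills=none; bids=[#1:4@102] asks=[-]
After op 2 [order #2] market_sell(qty=7): fills=#1x#2:4@102; bids=[-] asks=[-]
After op 3 [order #3] limit_sell(price=104, qty=5): fills=none; bids=[-] asks=[#3:5@104]
After op 4 [order #4] limit_sell(price=105, qty=9): fills=none; bids=[-] asks=[#3:5@104 #4:9@105]
After op 5 cancel(order #4): fills=none; bids=[-] asks=[#3:5@104]
After op 6 cancel(order #3): fills=none; bids=[-] asks=[-]
After op 7 [order #5] limit_sell(price=96, qty=6): fills=none; bids=[-] asks=[#5:6@96]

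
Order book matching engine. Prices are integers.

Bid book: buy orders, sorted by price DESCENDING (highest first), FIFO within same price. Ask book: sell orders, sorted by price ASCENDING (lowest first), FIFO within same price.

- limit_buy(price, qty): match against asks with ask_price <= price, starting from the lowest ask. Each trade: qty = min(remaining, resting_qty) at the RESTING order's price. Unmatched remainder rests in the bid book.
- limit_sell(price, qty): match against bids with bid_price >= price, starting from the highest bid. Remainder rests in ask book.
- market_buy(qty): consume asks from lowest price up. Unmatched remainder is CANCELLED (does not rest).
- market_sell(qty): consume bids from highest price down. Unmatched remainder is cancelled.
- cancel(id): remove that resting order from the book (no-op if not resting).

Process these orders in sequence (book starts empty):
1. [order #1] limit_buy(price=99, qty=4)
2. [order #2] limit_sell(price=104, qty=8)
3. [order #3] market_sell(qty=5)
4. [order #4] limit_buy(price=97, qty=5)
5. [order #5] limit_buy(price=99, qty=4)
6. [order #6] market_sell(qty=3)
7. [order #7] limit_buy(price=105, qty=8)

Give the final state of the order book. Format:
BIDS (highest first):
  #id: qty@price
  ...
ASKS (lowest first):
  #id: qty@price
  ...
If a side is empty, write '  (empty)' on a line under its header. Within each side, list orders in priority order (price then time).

After op 1 [order #1] limit_buy(price=99, qty=4): fills=none; bids=[#1:4@99] asks=[-]
After op 2 [order #2] limit_sell(price=104, qty=8): fills=none; bids=[#1:4@99] asks=[#2:8@104]
After op 3 [order #3] market_sell(qty=5): fills=#1x#3:4@99; bids=[-] asks=[#2:8@104]
After op 4 [order #4] limit_buy(price=97, qty=5): fills=none; bids=[#4:5@97] asks=[#2:8@104]
After op 5 [order #5] limit_buy(price=99, qty=4): fills=none; bids=[#5:4@99 #4:5@97] asks=[#2:8@104]
After op 6 [order #6] market_sell(qty=3): fills=#5x#6:3@99; bids=[#5:1@99 #4:5@97] asks=[#2:8@104]
After op 7 [order #7] limit_buy(price=105, qty=8): fills=#7x#2:8@104; bids=[#5:1@99 #4:5@97] asks=[-]

Answer: BIDS (highest first):
  #5: 1@99
  #4: 5@97
ASKS (lowest first):
  (empty)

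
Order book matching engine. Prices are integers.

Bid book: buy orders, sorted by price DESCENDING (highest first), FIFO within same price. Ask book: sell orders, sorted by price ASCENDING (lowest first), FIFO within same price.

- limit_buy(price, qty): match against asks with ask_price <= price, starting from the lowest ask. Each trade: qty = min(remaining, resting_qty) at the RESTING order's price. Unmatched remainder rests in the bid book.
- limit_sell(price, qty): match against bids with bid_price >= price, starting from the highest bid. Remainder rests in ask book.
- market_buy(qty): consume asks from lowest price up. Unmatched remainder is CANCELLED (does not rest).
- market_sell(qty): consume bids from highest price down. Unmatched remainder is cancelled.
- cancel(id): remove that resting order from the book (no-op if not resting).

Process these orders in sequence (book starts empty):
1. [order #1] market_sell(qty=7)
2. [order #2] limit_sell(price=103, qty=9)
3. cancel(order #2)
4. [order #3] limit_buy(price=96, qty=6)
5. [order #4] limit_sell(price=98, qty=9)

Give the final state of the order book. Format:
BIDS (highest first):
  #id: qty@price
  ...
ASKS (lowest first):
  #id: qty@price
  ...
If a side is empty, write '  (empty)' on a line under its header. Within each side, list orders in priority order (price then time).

Answer: BIDS (highest first):
  #3: 6@96
ASKS (lowest first):
  #4: 9@98

Derivation:
After op 1 [order #1] market_sell(qty=7): fills=none; bids=[-] asks=[-]
After op 2 [order #2] limit_sell(price=103, qty=9): fills=none; bids=[-] asks=[#2:9@103]
After op 3 cancel(order #2): fills=none; bids=[-] asks=[-]
After op 4 [order #3] limit_buy(price=96, qty=6): fills=none; bids=[#3:6@96] asks=[-]
After op 5 [order #4] limit_sell(price=98, qty=9): fills=none; bids=[#3:6@96] asks=[#4:9@98]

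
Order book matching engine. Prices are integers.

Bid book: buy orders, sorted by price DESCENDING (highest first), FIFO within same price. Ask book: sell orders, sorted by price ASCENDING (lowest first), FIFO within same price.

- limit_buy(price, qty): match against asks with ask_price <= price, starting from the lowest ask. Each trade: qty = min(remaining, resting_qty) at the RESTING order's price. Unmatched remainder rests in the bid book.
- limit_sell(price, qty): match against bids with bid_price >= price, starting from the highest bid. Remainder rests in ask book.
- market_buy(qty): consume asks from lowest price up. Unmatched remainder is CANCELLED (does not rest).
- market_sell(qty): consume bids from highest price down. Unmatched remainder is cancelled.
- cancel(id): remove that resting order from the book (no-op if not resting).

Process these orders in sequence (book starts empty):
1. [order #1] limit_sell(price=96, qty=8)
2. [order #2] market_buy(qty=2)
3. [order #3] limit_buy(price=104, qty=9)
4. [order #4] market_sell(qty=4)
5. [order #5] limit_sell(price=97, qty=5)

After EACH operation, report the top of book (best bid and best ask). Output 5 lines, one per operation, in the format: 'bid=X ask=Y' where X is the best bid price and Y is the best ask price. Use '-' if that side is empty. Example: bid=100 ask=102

After op 1 [order #1] limit_sell(price=96, qty=8): fills=none; bids=[-] asks=[#1:8@96]
After op 2 [order #2] market_buy(qty=2): fills=#2x#1:2@96; bids=[-] asks=[#1:6@96]
After op 3 [order #3] limit_buy(price=104, qty=9): fills=#3x#1:6@96; bids=[#3:3@104] asks=[-]
After op 4 [order #4] market_sell(qty=4): fills=#3x#4:3@104; bids=[-] asks=[-]
After op 5 [order #5] limit_sell(price=97, qty=5): fills=none; bids=[-] asks=[#5:5@97]

Answer: bid=- ask=96
bid=- ask=96
bid=104 ask=-
bid=- ask=-
bid=- ask=97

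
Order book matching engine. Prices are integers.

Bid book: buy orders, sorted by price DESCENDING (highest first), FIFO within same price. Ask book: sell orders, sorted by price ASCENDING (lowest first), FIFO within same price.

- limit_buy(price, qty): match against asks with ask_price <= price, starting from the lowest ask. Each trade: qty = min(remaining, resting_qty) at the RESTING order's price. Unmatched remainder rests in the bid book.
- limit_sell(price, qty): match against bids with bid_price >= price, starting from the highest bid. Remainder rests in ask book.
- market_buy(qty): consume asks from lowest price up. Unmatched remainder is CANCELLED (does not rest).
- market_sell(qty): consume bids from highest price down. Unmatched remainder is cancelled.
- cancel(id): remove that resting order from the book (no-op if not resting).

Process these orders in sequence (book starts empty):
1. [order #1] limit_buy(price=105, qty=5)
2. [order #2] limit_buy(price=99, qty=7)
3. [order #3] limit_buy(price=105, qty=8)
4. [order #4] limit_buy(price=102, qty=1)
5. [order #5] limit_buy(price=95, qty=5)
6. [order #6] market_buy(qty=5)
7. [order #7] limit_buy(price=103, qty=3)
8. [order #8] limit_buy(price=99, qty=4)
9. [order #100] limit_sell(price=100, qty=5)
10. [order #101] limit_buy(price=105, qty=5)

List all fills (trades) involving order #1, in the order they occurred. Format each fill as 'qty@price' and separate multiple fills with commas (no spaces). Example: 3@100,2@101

After op 1 [order #1] limit_buy(price=105, qty=5): fills=none; bids=[#1:5@105] asks=[-]
After op 2 [order #2] limit_buy(price=99, qty=7): fills=none; bids=[#1:5@105 #2:7@99] asks=[-]
After op 3 [order #3] limit_buy(price=105, qty=8): fills=none; bids=[#1:5@105 #3:8@105 #2:7@99] asks=[-]
After op 4 [order #4] limit_buy(price=102, qty=1): fills=none; bids=[#1:5@105 #3:8@105 #4:1@102 #2:7@99] asks=[-]
After op 5 [order #5] limit_buy(price=95, qty=5): fills=none; bids=[#1:5@105 #3:8@105 #4:1@102 #2:7@99 #5:5@95] asks=[-]
After op 6 [order #6] market_buy(qty=5): fills=none; bids=[#1:5@105 #3:8@105 #4:1@102 #2:7@99 #5:5@95] asks=[-]
After op 7 [order #7] limit_buy(price=103, qty=3): fills=none; bids=[#1:5@105 #3:8@105 #7:3@103 #4:1@102 #2:7@99 #5:5@95] asks=[-]
After op 8 [order #8] limit_buy(price=99, qty=4): fills=none; bids=[#1:5@105 #3:8@105 #7:3@103 #4:1@102 #2:7@99 #8:4@99 #5:5@95] asks=[-]
After op 9 [order #100] limit_sell(price=100, qty=5): fills=#1x#100:5@105; bids=[#3:8@105 #7:3@103 #4:1@102 #2:7@99 #8:4@99 #5:5@95] asks=[-]
After op 10 [order #101] limit_buy(price=105, qty=5): fills=none; bids=[#3:8@105 #101:5@105 #7:3@103 #4:1@102 #2:7@99 #8:4@99 #5:5@95] asks=[-]

Answer: 5@105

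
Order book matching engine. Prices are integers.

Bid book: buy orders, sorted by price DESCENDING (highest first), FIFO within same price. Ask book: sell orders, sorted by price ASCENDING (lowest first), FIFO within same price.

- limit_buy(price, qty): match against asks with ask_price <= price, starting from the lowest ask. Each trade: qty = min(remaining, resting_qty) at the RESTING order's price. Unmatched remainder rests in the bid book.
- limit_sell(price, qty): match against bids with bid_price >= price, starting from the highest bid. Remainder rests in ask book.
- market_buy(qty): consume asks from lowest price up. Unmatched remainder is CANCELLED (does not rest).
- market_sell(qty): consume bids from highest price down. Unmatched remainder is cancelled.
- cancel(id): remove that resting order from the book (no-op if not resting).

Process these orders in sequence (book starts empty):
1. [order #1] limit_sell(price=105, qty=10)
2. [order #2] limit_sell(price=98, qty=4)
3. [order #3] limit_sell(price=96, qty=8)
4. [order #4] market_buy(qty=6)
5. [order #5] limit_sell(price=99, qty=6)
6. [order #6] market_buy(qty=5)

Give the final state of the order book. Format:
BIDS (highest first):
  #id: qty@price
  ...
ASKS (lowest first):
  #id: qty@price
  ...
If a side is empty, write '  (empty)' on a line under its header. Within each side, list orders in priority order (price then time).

Answer: BIDS (highest first):
  (empty)
ASKS (lowest first):
  #2: 1@98
  #5: 6@99
  #1: 10@105

Derivation:
After op 1 [order #1] limit_sell(price=105, qty=10): fills=none; bids=[-] asks=[#1:10@105]
After op 2 [order #2] limit_sell(price=98, qty=4): fills=none; bids=[-] asks=[#2:4@98 #1:10@105]
After op 3 [order #3] limit_sell(price=96, qty=8): fills=none; bids=[-] asks=[#3:8@96 #2:4@98 #1:10@105]
After op 4 [order #4] market_buy(qty=6): fills=#4x#3:6@96; bids=[-] asks=[#3:2@96 #2:4@98 #1:10@105]
After op 5 [order #5] limit_sell(price=99, qty=6): fills=none; bids=[-] asks=[#3:2@96 #2:4@98 #5:6@99 #1:10@105]
After op 6 [order #6] market_buy(qty=5): fills=#6x#3:2@96 #6x#2:3@98; bids=[-] asks=[#2:1@98 #5:6@99 #1:10@105]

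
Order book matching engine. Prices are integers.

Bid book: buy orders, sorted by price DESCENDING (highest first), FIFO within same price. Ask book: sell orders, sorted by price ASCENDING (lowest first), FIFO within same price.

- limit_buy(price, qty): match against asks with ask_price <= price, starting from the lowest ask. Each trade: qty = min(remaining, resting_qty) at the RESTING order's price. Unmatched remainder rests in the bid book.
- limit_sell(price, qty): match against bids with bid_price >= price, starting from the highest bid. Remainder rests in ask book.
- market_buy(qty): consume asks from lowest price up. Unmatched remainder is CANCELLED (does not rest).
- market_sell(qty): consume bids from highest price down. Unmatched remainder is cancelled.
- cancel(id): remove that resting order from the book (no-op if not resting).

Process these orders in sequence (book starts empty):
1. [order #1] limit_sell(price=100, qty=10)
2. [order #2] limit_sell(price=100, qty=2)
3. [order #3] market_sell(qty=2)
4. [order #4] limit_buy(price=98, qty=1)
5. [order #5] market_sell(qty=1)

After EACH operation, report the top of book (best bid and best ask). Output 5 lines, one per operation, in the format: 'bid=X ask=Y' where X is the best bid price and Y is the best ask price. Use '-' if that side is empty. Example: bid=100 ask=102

After op 1 [order #1] limit_sell(price=100, qty=10): fills=none; bids=[-] asks=[#1:10@100]
After op 2 [order #2] limit_sell(price=100, qty=2): fills=none; bids=[-] asks=[#1:10@100 #2:2@100]
After op 3 [order #3] market_sell(qty=2): fills=none; bids=[-] asks=[#1:10@100 #2:2@100]
After op 4 [order #4] limit_buy(price=98, qty=1): fills=none; bids=[#4:1@98] asks=[#1:10@100 #2:2@100]
After op 5 [order #5] market_sell(qty=1): fills=#4x#5:1@98; bids=[-] asks=[#1:10@100 #2:2@100]

Answer: bid=- ask=100
bid=- ask=100
bid=- ask=100
bid=98 ask=100
bid=- ask=100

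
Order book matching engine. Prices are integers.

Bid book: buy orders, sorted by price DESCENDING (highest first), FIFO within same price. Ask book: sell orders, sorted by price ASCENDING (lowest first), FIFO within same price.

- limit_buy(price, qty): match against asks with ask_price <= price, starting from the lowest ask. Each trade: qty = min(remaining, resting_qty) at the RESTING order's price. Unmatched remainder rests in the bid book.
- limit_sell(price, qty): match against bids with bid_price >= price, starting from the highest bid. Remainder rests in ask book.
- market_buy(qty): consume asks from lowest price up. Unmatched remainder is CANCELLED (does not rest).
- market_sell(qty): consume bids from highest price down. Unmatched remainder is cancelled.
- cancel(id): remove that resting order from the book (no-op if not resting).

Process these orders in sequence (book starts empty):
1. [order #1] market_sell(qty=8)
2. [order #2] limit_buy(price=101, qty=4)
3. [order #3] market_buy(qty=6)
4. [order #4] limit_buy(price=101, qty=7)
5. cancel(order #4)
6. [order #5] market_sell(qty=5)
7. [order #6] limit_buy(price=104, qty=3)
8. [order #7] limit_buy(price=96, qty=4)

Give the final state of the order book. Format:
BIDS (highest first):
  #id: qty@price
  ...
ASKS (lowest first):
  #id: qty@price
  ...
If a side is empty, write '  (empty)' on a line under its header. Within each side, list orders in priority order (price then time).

Answer: BIDS (highest first):
  #6: 3@104
  #7: 4@96
ASKS (lowest first):
  (empty)

Derivation:
After op 1 [order #1] market_sell(qty=8): fills=none; bids=[-] asks=[-]
After op 2 [order #2] limit_buy(price=101, qty=4): fills=none; bids=[#2:4@101] asks=[-]
After op 3 [order #3] market_buy(qty=6): fills=none; bids=[#2:4@101] asks=[-]
After op 4 [order #4] limit_buy(price=101, qty=7): fills=none; bids=[#2:4@101 #4:7@101] asks=[-]
After op 5 cancel(order #4): fills=none; bids=[#2:4@101] asks=[-]
After op 6 [order #5] market_sell(qty=5): fills=#2x#5:4@101; bids=[-] asks=[-]
After op 7 [order #6] limit_buy(price=104, qty=3): fills=none; bids=[#6:3@104] asks=[-]
After op 8 [order #7] limit_buy(price=96, qty=4): fills=none; bids=[#6:3@104 #7:4@96] asks=[-]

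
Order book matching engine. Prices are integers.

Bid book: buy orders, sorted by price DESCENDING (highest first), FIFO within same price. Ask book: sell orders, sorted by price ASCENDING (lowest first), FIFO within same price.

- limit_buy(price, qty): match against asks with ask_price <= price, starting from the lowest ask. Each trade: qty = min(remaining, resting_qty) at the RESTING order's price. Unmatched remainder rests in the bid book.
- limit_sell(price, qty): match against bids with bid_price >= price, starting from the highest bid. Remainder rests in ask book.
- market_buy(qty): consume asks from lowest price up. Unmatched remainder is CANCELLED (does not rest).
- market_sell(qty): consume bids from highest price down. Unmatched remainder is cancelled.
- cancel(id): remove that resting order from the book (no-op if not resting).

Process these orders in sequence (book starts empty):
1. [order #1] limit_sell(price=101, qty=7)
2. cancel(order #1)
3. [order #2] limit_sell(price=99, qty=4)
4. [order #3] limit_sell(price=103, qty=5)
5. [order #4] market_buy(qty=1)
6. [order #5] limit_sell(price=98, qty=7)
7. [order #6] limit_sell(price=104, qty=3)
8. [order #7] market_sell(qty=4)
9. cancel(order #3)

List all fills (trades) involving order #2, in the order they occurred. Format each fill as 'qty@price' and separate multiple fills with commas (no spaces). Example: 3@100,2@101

Answer: 1@99

Derivation:
After op 1 [order #1] limit_sell(price=101, qty=7): fills=none; bids=[-] asks=[#1:7@101]
After op 2 cancel(order #1): fills=none; bids=[-] asks=[-]
After op 3 [order #2] limit_sell(price=99, qty=4): fills=none; bids=[-] asks=[#2:4@99]
After op 4 [order #3] limit_sell(price=103, qty=5): fills=none; bids=[-] asks=[#2:4@99 #3:5@103]
After op 5 [order #4] market_buy(qty=1): fills=#4x#2:1@99; bids=[-] asks=[#2:3@99 #3:5@103]
After op 6 [order #5] limit_sell(price=98, qty=7): fills=none; bids=[-] asks=[#5:7@98 #2:3@99 #3:5@103]
After op 7 [order #6] limit_sell(price=104, qty=3): fills=none; bids=[-] asks=[#5:7@98 #2:3@99 #3:5@103 #6:3@104]
After op 8 [order #7] market_sell(qty=4): fills=none; bids=[-] asks=[#5:7@98 #2:3@99 #3:5@103 #6:3@104]
After op 9 cancel(order #3): fills=none; bids=[-] asks=[#5:7@98 #2:3@99 #6:3@104]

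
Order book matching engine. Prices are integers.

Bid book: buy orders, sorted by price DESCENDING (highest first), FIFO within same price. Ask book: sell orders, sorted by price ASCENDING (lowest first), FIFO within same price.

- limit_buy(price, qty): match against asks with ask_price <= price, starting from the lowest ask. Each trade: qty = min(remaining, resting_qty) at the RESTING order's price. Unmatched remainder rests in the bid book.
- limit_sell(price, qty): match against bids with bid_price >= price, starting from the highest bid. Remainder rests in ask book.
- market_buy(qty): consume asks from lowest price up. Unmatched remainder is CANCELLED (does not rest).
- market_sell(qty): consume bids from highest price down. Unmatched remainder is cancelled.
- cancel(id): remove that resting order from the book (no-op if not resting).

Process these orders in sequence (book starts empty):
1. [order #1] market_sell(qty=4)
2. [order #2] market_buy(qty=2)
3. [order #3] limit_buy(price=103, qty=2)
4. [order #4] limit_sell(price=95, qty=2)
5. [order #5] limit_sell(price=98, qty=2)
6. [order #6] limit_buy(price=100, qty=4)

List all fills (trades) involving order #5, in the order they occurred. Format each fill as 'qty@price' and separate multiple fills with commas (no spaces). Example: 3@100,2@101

Answer: 2@98

Derivation:
After op 1 [order #1] market_sell(qty=4): fills=none; bids=[-] asks=[-]
After op 2 [order #2] market_buy(qty=2): fills=none; bids=[-] asks=[-]
After op 3 [order #3] limit_buy(price=103, qty=2): fills=none; bids=[#3:2@103] asks=[-]
After op 4 [order #4] limit_sell(price=95, qty=2): fills=#3x#4:2@103; bids=[-] asks=[-]
After op 5 [order #5] limit_sell(price=98, qty=2): fills=none; bids=[-] asks=[#5:2@98]
After op 6 [order #6] limit_buy(price=100, qty=4): fills=#6x#5:2@98; bids=[#6:2@100] asks=[-]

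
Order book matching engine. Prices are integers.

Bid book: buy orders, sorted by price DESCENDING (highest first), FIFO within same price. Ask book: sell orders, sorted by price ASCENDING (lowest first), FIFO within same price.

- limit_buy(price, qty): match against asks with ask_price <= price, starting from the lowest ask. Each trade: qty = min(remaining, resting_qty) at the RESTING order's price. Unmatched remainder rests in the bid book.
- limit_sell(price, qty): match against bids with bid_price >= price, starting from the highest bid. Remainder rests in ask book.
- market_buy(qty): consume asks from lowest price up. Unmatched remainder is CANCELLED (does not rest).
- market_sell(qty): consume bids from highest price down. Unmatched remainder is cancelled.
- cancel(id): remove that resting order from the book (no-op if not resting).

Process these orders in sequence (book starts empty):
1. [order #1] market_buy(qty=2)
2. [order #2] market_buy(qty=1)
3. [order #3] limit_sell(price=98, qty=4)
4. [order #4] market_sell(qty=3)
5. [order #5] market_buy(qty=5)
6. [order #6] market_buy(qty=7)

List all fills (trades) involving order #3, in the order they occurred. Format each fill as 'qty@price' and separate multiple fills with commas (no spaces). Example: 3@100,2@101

After op 1 [order #1] market_buy(qty=2): fills=none; bids=[-] asks=[-]
After op 2 [order #2] market_buy(qty=1): fills=none; bids=[-] asks=[-]
After op 3 [order #3] limit_sell(price=98, qty=4): fills=none; bids=[-] asks=[#3:4@98]
After op 4 [order #4] market_sell(qty=3): fills=none; bids=[-] asks=[#3:4@98]
After op 5 [order #5] market_buy(qty=5): fills=#5x#3:4@98; bids=[-] asks=[-]
After op 6 [order #6] market_buy(qty=7): fills=none; bids=[-] asks=[-]

Answer: 4@98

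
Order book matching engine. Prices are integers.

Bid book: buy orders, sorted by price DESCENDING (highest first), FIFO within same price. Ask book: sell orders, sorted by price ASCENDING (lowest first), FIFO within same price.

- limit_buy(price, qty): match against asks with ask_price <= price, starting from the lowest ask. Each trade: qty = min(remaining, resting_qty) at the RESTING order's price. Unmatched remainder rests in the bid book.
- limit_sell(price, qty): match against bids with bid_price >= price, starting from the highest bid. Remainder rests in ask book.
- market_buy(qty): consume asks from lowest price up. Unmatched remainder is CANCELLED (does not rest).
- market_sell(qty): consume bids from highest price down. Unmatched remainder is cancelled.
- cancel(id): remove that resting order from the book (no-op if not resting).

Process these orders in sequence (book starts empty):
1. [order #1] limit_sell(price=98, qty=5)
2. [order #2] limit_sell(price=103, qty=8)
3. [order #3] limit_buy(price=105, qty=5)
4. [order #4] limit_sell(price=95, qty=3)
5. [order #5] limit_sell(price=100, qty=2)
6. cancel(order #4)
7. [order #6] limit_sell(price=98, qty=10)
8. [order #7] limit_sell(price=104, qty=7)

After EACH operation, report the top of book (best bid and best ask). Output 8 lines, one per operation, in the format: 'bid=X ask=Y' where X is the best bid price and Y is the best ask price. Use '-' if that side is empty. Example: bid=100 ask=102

Answer: bid=- ask=98
bid=- ask=98
bid=- ask=103
bid=- ask=95
bid=- ask=95
bid=- ask=100
bid=- ask=98
bid=- ask=98

Derivation:
After op 1 [order #1] limit_sell(price=98, qty=5): fills=none; bids=[-] asks=[#1:5@98]
After op 2 [order #2] limit_sell(price=103, qty=8): fills=none; bids=[-] asks=[#1:5@98 #2:8@103]
After op 3 [order #3] limit_buy(price=105, qty=5): fills=#3x#1:5@98; bids=[-] asks=[#2:8@103]
After op 4 [order #4] limit_sell(price=95, qty=3): fills=none; bids=[-] asks=[#4:3@95 #2:8@103]
After op 5 [order #5] limit_sell(price=100, qty=2): fills=none; bids=[-] asks=[#4:3@95 #5:2@100 #2:8@103]
After op 6 cancel(order #4): fills=none; bids=[-] asks=[#5:2@100 #2:8@103]
After op 7 [order #6] limit_sell(price=98, qty=10): fills=none; bids=[-] asks=[#6:10@98 #5:2@100 #2:8@103]
After op 8 [order #7] limit_sell(price=104, qty=7): fills=none; bids=[-] asks=[#6:10@98 #5:2@100 #2:8@103 #7:7@104]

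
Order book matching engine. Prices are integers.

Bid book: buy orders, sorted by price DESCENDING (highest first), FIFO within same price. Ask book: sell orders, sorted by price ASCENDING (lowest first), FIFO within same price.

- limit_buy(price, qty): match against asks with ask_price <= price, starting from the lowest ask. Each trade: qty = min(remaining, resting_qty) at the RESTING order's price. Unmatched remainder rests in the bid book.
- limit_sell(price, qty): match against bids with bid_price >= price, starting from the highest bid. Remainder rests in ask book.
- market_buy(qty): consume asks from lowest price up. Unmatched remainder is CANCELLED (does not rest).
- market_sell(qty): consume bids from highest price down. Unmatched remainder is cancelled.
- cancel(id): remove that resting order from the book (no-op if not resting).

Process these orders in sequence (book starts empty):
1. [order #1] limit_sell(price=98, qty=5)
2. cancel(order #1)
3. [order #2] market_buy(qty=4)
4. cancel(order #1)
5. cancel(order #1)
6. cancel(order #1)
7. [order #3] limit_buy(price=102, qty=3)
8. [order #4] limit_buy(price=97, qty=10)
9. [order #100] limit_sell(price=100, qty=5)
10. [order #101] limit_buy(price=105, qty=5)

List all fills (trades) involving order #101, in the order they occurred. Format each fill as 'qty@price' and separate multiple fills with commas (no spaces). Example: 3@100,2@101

Answer: 2@100

Derivation:
After op 1 [order #1] limit_sell(price=98, qty=5): fills=none; bids=[-] asks=[#1:5@98]
After op 2 cancel(order #1): fills=none; bids=[-] asks=[-]
After op 3 [order #2] market_buy(qty=4): fills=none; bids=[-] asks=[-]
After op 4 cancel(order #1): fills=none; bids=[-] asks=[-]
After op 5 cancel(order #1): fills=none; bids=[-] asks=[-]
After op 6 cancel(order #1): fills=none; bids=[-] asks=[-]
After op 7 [order #3] limit_buy(price=102, qty=3): fills=none; bids=[#3:3@102] asks=[-]
After op 8 [order #4] limit_buy(price=97, qty=10): fills=none; bids=[#3:3@102 #4:10@97] asks=[-]
After op 9 [order #100] limit_sell(price=100, qty=5): fills=#3x#100:3@102; bids=[#4:10@97] asks=[#100:2@100]
After op 10 [order #101] limit_buy(price=105, qty=5): fills=#101x#100:2@100; bids=[#101:3@105 #4:10@97] asks=[-]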